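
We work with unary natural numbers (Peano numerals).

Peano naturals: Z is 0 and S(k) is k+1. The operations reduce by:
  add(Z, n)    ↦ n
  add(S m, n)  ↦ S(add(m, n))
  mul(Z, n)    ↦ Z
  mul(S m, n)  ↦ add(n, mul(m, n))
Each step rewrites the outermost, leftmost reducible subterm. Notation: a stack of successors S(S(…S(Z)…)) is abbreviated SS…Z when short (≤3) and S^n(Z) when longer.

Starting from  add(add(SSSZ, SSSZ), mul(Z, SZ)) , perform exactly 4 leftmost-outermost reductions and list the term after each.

Answer: after 4 steps: S(S(add(add(SZ, SSSZ), mul(Z, SZ))))

Derivation:
  start: add(add(SSSZ, SSSZ), mul(Z, SZ))
  step 1: add(S(add(SSZ, SSSZ)), mul(Z, SZ))
  step 2: S(add(add(SSZ, SSSZ), mul(Z, SZ)))
  step 3: S(add(S(add(SZ, SSSZ)), mul(Z, SZ)))
  step 4: S(S(add(add(SZ, SSSZ), mul(Z, SZ))))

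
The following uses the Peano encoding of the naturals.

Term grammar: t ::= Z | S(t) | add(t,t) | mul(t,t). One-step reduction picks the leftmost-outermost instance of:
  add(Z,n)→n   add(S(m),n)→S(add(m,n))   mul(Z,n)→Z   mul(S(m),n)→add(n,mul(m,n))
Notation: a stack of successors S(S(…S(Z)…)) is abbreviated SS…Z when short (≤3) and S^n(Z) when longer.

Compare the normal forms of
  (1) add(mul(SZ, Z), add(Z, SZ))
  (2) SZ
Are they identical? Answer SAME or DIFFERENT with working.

Answer: SAME — A ⇓ SZ, B ⇓ SZ

Derivation:
Term A:
  start: add(mul(SZ, Z), add(Z, SZ))
  step 1: add(add(Z, mul(Z, Z)), add(Z, SZ))
  step 2: add(mul(Z, Z), add(Z, SZ))
  step 3: add(Z, add(Z, SZ))
  step 4: add(Z, SZ)
  step 5: SZ

Term B:
  start: SZ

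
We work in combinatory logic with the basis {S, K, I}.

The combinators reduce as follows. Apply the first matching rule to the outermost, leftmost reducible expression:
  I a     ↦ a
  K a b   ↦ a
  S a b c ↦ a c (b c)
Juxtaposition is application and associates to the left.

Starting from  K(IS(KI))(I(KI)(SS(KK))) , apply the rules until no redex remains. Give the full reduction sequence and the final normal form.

Answer: normal form = S(KI)  (in 2 steps)

Derivation:
  start: K(IS(KI))(I(KI)(SS(KK)))
  step 1: IS(KI)
  step 2: S(KI)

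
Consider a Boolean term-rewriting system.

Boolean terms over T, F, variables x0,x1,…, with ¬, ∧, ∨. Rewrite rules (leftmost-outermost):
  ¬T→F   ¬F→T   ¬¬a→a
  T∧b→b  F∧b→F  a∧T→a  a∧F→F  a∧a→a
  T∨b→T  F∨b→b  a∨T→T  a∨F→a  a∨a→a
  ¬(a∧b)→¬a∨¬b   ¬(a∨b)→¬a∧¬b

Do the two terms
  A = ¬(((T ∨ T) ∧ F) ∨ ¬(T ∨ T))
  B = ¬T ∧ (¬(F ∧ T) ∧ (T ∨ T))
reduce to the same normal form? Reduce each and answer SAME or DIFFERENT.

Answer: DIFFERENT — A ⇓ T, B ⇓ F

Reduction:
Term A:
  start: ¬(((T ∨ T) ∧ F) ∨ ¬(T ∨ T))
  →1  ¬((T ∨ T) ∧ F) ∧ ¬¬(T ∨ T)
  →2  (¬(T ∨ T) ∨ ¬F) ∧ ¬¬(T ∨ T)
  →3  ((¬T ∧ ¬T) ∨ ¬F) ∧ ¬¬(T ∨ T)
  →4  (¬T ∨ ¬F) ∧ ¬¬(T ∨ T)
  →5  (F ∨ ¬F) ∧ ¬¬(T ∨ T)
  →6  ¬F ∧ ¬¬(T ∨ T)
  →7  T ∧ ¬¬(T ∨ T)
  →8  ¬¬(T ∨ T)
  →9  T ∨ T
  →10  T

Term B:
  start: ¬T ∧ (¬(F ∧ T) ∧ (T ∨ T))
  →1  F ∧ (¬(F ∧ T) ∧ (T ∨ T))
  →2  F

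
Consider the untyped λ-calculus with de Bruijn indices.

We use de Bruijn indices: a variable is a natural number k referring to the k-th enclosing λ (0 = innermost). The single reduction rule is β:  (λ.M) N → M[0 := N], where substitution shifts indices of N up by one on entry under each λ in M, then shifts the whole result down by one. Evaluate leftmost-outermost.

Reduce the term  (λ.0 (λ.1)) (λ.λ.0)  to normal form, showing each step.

  start: (λ.0 (λ.1)) (λ.λ.0)
  →1  (λ.λ.0) (λ.λ.λ.0)
  →2  λ.0

Answer: normal form = λ.0  (in 2 steps)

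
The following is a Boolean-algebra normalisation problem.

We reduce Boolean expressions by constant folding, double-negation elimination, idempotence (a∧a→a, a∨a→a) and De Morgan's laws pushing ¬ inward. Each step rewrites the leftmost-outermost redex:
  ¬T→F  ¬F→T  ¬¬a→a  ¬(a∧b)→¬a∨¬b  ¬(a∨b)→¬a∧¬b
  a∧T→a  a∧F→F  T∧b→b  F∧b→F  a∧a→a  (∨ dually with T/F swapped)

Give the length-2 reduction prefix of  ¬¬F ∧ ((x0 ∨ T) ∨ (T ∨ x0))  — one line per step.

  start: ¬¬F ∧ ((x0 ∨ T) ∨ (T ∨ x0))
  [1] F ∧ ((x0 ∨ T) ∨ (T ∨ x0))
  [2] F

Answer: after 2 steps: F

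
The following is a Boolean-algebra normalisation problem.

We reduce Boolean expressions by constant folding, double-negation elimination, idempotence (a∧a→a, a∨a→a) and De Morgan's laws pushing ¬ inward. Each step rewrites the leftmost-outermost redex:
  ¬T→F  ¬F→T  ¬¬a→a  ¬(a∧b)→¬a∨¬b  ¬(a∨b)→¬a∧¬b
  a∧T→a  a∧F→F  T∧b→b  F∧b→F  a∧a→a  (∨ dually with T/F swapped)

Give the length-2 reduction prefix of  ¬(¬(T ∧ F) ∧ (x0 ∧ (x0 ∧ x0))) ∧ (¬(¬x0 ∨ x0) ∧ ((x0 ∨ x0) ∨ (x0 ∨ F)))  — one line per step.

Answer: after 2 steps: ((T ∧ F) ∨ ¬(x0 ∧ (x0 ∧ x0))) ∧ (¬(¬x0 ∨ x0) ∧ ((x0 ∨ x0) ∨ (x0 ∨ F)))

Working:
  start: ¬(¬(T ∧ F) ∧ (x0 ∧ (x0 ∧ x0))) ∧ (¬(¬x0 ∨ x0) ∧ ((x0 ∨ x0) ∨ (x0 ∨ F)))
  step 1: (¬¬(T ∧ F) ∨ ¬(x0 ∧ (x0 ∧ x0))) ∧ (¬(¬x0 ∨ x0) ∧ ((x0 ∨ x0) ∨ (x0 ∨ F)))
  step 2: ((T ∧ F) ∨ ¬(x0 ∧ (x0 ∧ x0))) ∧ (¬(¬x0 ∨ x0) ∧ ((x0 ∨ x0) ∨ (x0 ∨ F)))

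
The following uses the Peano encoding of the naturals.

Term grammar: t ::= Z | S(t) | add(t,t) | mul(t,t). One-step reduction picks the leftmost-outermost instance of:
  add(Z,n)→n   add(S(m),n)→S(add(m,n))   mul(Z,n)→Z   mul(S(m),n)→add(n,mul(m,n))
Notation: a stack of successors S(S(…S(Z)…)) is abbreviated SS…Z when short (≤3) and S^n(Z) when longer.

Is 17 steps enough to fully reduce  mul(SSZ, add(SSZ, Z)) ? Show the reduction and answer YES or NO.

  start: mul(SSZ, add(SSZ, Z))
  [1] add(add(SSZ, Z), mul(SZ, add(SSZ, Z)))
  [2] add(S(add(SZ, Z)), mul(SZ, add(SSZ, Z)))
  [3] S(add(add(SZ, Z), mul(SZ, add(SSZ, Z))))
  [4] S(add(S(add(Z, Z)), mul(SZ, add(SSZ, Z))))
  [5] S(S(add(add(Z, Z), mul(SZ, add(SSZ, Z)))))
  [6] S(S(add(Z, mul(SZ, add(SSZ, Z)))))
  [7] S(S(mul(SZ, add(SSZ, Z))))
  [8] S(S(add(add(SSZ, Z), mul(Z, add(SSZ, Z)))))
  [9] S(S(add(S(add(SZ, Z)), mul(Z, add(SSZ, Z)))))
  [10] S(S(S(add(add(SZ, Z), mul(Z, add(SSZ, Z))))))
  [11] S(S(S(add(S(add(Z, Z)), mul(Z, add(SSZ, Z))))))
  [12] S(S(S(S(add(add(Z, Z), mul(Z, add(SSZ, Z)))))))
  [13] S(S(S(S(add(Z, mul(Z, add(SSZ, Z)))))))
  [14] S(S(S(S(mul(Z, add(SSZ, Z))))))
  [15] S^4(Z)

Answer: YES — reaches normal form S^4(Z) in 15 ≤ 17 steps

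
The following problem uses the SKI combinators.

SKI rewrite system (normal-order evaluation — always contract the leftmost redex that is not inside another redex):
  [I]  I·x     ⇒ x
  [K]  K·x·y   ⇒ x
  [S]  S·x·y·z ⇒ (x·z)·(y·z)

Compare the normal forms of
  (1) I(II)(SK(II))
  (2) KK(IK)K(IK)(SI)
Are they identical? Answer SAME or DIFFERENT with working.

Term A:
  start: I(II)(SK(II))
  [1] II(SK(II))
  [2] I(SK(II))
  [3] SK(II)
  [4] SKI

Term B:
  start: KK(IK)K(IK)(SI)
  [1] KK(IK)(SI)
  [2] K(SI)

Answer: DIFFERENT — A ⇓ SKI, B ⇓ K(SI)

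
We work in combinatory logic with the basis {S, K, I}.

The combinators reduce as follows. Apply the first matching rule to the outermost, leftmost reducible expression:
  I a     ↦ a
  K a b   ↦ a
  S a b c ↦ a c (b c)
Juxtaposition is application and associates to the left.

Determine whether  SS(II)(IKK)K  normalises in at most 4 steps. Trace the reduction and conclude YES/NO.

  start: SS(II)(IKK)K
  step 1: S(IKK)(II(IKK))K
  step 2: IKKK(II(IKK)K)
  step 3: KKK(II(IKK)K)
  step 4: K(II(IKK)K)

Answer: NO — after 4 steps the term is K(II(IKK)K), not yet normal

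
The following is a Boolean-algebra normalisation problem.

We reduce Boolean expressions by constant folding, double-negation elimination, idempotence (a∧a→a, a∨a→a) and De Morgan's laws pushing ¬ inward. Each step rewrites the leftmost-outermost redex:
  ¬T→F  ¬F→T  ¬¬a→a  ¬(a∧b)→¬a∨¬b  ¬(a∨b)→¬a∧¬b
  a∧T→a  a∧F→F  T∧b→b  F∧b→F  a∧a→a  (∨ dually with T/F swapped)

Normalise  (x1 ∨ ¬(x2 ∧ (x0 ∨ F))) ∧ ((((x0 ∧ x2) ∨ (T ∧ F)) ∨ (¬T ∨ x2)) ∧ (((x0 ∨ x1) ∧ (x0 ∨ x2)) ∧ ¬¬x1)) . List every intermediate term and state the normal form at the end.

Answer: normal form = (x1 ∨ (¬x2 ∨ ¬x0)) ∧ (((x0 ∧ x2) ∨ x2) ∧ (((x0 ∨ x1) ∧ (x0 ∨ x2)) ∧ x1))  (in 9 steps)

Derivation:
  start: (x1 ∨ ¬(x2 ∧ (x0 ∨ F))) ∧ ((((x0 ∧ x2) ∨ (T ∧ F)) ∨ (¬T ∨ x2)) ∧ (((x0 ∨ x1) ∧ (x0 ∨ x2)) ∧ ¬¬x1))
  →1  (x1 ∨ (¬x2 ∨ ¬(x0 ∨ F))) ∧ ((((x0 ∧ x2) ∨ (T ∧ F)) ∨ (¬T ∨ x2)) ∧ (((x0 ∨ x1) ∧ (x0 ∨ x2)) ∧ ¬¬x1))
  →2  (x1 ∨ (¬x2 ∨ (¬x0 ∧ ¬F))) ∧ ((((x0 ∧ x2) ∨ (T ∧ F)) ∨ (¬T ∨ x2)) ∧ (((x0 ∨ x1) ∧ (x0 ∨ x2)) ∧ ¬¬x1))
  →3  (x1 ∨ (¬x2 ∨ (¬x0 ∧ T))) ∧ ((((x0 ∧ x2) ∨ (T ∧ F)) ∨ (¬T ∨ x2)) ∧ (((x0 ∨ x1) ∧ (x0 ∨ x2)) ∧ ¬¬x1))
  →4  (x1 ∨ (¬x2 ∨ ¬x0)) ∧ ((((x0 ∧ x2) ∨ (T ∧ F)) ∨ (¬T ∨ x2)) ∧ (((x0 ∨ x1) ∧ (x0 ∨ x2)) ∧ ¬¬x1))
  →5  (x1 ∨ (¬x2 ∨ ¬x0)) ∧ ((((x0 ∧ x2) ∨ F) ∨ (¬T ∨ x2)) ∧ (((x0 ∨ x1) ∧ (x0 ∨ x2)) ∧ ¬¬x1))
  →6  (x1 ∨ (¬x2 ∨ ¬x0)) ∧ (((x0 ∧ x2) ∨ (¬T ∨ x2)) ∧ (((x0 ∨ x1) ∧ (x0 ∨ x2)) ∧ ¬¬x1))
  →7  (x1 ∨ (¬x2 ∨ ¬x0)) ∧ (((x0 ∧ x2) ∨ (F ∨ x2)) ∧ (((x0 ∨ x1) ∧ (x0 ∨ x2)) ∧ ¬¬x1))
  →8  (x1 ∨ (¬x2 ∨ ¬x0)) ∧ (((x0 ∧ x2) ∨ x2) ∧ (((x0 ∨ x1) ∧ (x0 ∨ x2)) ∧ ¬¬x1))
  →9  (x1 ∨ (¬x2 ∨ ¬x0)) ∧ (((x0 ∧ x2) ∨ x2) ∧ (((x0 ∨ x1) ∧ (x0 ∨ x2)) ∧ x1))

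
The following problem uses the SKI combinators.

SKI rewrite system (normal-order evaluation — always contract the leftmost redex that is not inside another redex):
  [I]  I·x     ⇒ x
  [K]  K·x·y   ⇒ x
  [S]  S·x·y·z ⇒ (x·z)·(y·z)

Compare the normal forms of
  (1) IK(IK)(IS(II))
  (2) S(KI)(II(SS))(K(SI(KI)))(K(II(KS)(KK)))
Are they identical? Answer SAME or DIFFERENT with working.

Term A:
  start: IK(IK)(IS(II))
  step 1: K(IK)(IS(II))
  step 2: IK
  step 3: K

Term B:
  start: S(KI)(II(SS))(K(SI(KI)))(K(II(KS)(KK)))
  step 1: KI(K(SI(KI)))(II(SS)(K(SI(KI))))(K(II(KS)(KK)))
  step 2: I(II(SS)(K(SI(KI))))(K(II(KS)(KK)))
  step 3: II(SS)(K(SI(KI)))(K(II(KS)(KK)))
  step 4: I(SS)(K(SI(KI)))(K(II(KS)(KK)))
  step 5: SS(K(SI(KI)))(K(II(KS)(KK)))
  step 6: S(K(II(KS)(KK)))(K(SI(KI))(K(II(KS)(KK))))
  step 7: S(K(I(KS)(KK)))(K(SI(KI))(K(II(KS)(KK))))
  step 8: S(K(KS(KK)))(K(SI(KI))(K(II(KS)(KK))))
  step 9: S(KS)(K(SI(KI))(K(II(KS)(KK))))
  step 10: S(KS)(SI(KI))

Answer: DIFFERENT — A ⇓ K, B ⇓ S(KS)(SI(KI))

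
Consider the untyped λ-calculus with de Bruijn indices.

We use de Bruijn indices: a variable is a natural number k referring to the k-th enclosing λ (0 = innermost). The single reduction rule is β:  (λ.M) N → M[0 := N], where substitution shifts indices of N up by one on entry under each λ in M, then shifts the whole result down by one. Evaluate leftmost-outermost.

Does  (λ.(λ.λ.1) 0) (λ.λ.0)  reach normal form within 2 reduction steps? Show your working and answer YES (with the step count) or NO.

Answer: YES — reaches normal form λ.λ.λ.0 in 2 ≤ 2 steps

Working:
  start: (λ.(λ.λ.1) 0) (λ.λ.0)
  step 1: (λ.λ.1) (λ.λ.0)
  step 2: λ.λ.λ.0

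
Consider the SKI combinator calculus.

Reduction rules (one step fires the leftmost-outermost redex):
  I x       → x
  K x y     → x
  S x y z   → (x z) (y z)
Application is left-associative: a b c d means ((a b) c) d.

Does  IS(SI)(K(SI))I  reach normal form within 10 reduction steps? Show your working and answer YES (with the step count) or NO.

Answer: YES — reaches normal form SI(SI) in 7 ≤ 10 steps

Derivation:
  start: IS(SI)(K(SI))I
  [1] S(SI)(K(SI))I
  [2] SII(K(SI)I)
  [3] I(K(SI)I)(I(K(SI)I))
  [4] K(SI)I(I(K(SI)I))
  [5] SI(I(K(SI)I))
  [6] SI(K(SI)I)
  [7] SI(SI)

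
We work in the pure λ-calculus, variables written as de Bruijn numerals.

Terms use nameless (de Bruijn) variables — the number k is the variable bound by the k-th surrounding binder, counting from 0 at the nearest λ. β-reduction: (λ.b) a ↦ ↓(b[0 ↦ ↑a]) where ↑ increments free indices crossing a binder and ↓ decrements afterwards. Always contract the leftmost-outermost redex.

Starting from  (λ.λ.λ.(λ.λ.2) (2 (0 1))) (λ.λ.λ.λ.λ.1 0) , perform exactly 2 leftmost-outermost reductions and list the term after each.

  start: (λ.λ.λ.(λ.λ.2) (2 (0 1))) (λ.λ.λ.λ.λ.1 0)
  →1  λ.λ.(λ.λ.2) ((λ.λ.λ.λ.λ.1 0) (0 1))
  →2  λ.λ.λ.1

Answer: after 2 steps: λ.λ.λ.1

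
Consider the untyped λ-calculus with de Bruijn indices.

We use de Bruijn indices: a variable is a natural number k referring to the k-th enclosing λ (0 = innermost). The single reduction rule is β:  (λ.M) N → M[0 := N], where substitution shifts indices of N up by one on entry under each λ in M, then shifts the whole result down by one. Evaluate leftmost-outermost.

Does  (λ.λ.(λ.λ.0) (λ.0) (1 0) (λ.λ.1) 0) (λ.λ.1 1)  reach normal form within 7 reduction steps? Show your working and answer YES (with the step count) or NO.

Answer: YES — reaches normal form λ.0 0 0 in 5 ≤ 7 steps

Reduction:
  start: (λ.λ.(λ.λ.0) (λ.0) (1 0) (λ.λ.1) 0) (λ.λ.1 1)
  step 1: λ.(λ.λ.0) (λ.0) ((λ.λ.1 1) 0) (λ.λ.1) 0
  step 2: λ.(λ.0) ((λ.λ.1 1) 0) (λ.λ.1) 0
  step 3: λ.(λ.λ.1 1) 0 (λ.λ.1) 0
  step 4: λ.(λ.1 1) (λ.λ.1) 0
  step 5: λ.0 0 0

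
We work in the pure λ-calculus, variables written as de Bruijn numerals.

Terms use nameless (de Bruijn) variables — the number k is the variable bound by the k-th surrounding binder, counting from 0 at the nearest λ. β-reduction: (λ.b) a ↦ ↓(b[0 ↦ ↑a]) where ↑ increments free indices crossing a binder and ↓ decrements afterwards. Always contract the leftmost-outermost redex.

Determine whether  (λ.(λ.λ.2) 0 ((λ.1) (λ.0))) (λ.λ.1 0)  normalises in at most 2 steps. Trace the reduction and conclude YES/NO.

Answer: NO — after 2 steps the term is (λ.λ.λ.1 0) ((λ.λ.λ.1 0) (λ.0)), not yet normal

Derivation:
  start: (λ.(λ.λ.2) 0 ((λ.1) (λ.0))) (λ.λ.1 0)
  →1  (λ.λ.λ.λ.1 0) (λ.λ.1 0) ((λ.λ.λ.1 0) (λ.0))
  →2  (λ.λ.λ.1 0) ((λ.λ.λ.1 0) (λ.0))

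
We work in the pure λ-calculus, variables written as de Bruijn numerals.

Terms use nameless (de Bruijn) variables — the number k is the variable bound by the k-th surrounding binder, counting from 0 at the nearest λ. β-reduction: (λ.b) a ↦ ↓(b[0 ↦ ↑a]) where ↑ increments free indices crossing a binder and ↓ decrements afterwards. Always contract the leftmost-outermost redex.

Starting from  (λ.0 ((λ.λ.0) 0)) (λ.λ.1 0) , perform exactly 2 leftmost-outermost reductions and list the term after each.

  start: (λ.0 ((λ.λ.0) 0)) (λ.λ.1 0)
  step 1: (λ.λ.1 0) ((λ.λ.0) (λ.λ.1 0))
  step 2: λ.(λ.λ.0) (λ.λ.1 0) 0

Answer: after 2 steps: λ.(λ.λ.0) (λ.λ.1 0) 0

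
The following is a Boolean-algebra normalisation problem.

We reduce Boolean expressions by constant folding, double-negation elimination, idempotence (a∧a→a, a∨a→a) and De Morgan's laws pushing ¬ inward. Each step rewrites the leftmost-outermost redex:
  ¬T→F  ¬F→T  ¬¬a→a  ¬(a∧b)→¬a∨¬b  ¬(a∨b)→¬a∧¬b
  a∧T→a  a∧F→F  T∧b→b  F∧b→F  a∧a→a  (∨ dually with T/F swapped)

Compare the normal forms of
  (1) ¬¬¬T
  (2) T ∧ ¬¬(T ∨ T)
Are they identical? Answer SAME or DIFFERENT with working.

Term A:
  start: ¬¬¬T
  step 1: ¬T
  step 2: F

Term B:
  start: T ∧ ¬¬(T ∨ T)
  step 1: ¬¬(T ∨ T)
  step 2: T ∨ T
  step 3: T

Answer: DIFFERENT — A ⇓ F, B ⇓ T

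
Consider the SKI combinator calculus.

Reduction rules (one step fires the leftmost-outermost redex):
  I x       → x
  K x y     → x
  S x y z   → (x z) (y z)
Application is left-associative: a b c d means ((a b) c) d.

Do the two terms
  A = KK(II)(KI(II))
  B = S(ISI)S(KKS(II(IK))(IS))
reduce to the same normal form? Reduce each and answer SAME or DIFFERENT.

Term A:
  start: KK(II)(KI(II))
  [1] K(KI(II))
  [2] KI

Term B:
  start: S(ISI)S(KKS(II(IK))(IS))
  [1] ISI(KKS(II(IK))(IS))(S(KKS(II(IK))(IS)))
  [2] SI(KKS(II(IK))(IS))(S(KKS(II(IK))(IS)))
  [3] I(S(KKS(II(IK))(IS)))(KKS(II(IK))(IS)(S(KKS(II(IK))(IS))))
  [4] S(KKS(II(IK))(IS))(KKS(II(IK))(IS)(S(KKS(II(IK))(IS))))
  [5] S(K(II(IK))(IS))(KKS(II(IK))(IS)(S(KKS(II(IK))(IS))))
  [6] S(II(IK))(KKS(II(IK))(IS)(S(KKS(II(IK))(IS))))
  [7] S(I(IK))(KKS(II(IK))(IS)(S(KKS(II(IK))(IS))))
  [8] S(IK)(KKS(II(IK))(IS)(S(KKS(II(IK))(IS))))
  [9] SK(KKS(II(IK))(IS)(S(KKS(II(IK))(IS))))
  [10] SK(K(II(IK))(IS)(S(KKS(II(IK))(IS))))
  [11] SK(II(IK)(S(KKS(II(IK))(IS))))
  [12] SK(I(IK)(S(KKS(II(IK))(IS))))
  [13] SK(IK(S(KKS(II(IK))(IS))))
  [14] SK(K(S(KKS(II(IK))(IS))))
  [15] SK(K(S(K(II(IK))(IS))))
  [16] SK(K(S(II(IK))))
  [17] SK(K(S(I(IK))))
  [18] SK(K(S(IK)))
  [19] SK(K(SK))

Answer: DIFFERENT — A ⇓ KI, B ⇓ SK(K(SK))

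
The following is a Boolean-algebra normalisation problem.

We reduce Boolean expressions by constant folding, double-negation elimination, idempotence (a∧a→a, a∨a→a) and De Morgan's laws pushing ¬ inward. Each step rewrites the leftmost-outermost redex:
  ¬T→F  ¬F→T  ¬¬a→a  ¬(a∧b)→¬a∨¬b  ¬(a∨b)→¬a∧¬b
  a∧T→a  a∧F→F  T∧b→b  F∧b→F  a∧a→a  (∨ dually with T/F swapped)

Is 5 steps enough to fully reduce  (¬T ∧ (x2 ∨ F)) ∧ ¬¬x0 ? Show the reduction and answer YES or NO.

Answer: YES — reaches normal form F in 3 ≤ 5 steps

Reduction:
  start: (¬T ∧ (x2 ∨ F)) ∧ ¬¬x0
  →1  (F ∧ (x2 ∨ F)) ∧ ¬¬x0
  →2  F ∧ ¬¬x0
  →3  F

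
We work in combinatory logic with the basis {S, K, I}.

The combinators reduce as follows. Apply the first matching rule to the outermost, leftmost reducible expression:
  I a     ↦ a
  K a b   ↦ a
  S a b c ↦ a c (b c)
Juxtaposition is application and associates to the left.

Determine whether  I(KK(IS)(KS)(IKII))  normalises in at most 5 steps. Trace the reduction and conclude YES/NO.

Answer: YES — reaches normal form KS in 3 ≤ 5 steps

Reduction:
  start: I(KK(IS)(KS)(IKII))
  [1] KK(IS)(KS)(IKII)
  [2] K(KS)(IKII)
  [3] KS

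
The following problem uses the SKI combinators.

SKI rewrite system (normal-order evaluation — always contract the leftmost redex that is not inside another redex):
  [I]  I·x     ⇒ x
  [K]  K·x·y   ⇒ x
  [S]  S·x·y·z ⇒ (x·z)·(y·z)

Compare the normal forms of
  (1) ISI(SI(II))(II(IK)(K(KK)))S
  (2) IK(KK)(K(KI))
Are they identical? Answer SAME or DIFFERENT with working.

Answer: SAME — A ⇓ KK, B ⇓ KK

Working:
Term A:
  start: ISI(SI(II))(II(IK)(K(KK)))S
  →1  SI(SI(II))(II(IK)(K(KK)))S
  →2  I(II(IK)(K(KK)))(SI(II)(II(IK)(K(KK))))S
  →3  II(IK)(K(KK))(SI(II)(II(IK)(K(KK))))S
  →4  I(IK)(K(KK))(SI(II)(II(IK)(K(KK))))S
  →5  IK(K(KK))(SI(II)(II(IK)(K(KK))))S
  →6  K(K(KK))(SI(II)(II(IK)(K(KK))))S
  →7  K(KK)S
  →8  KK

Term B:
  start: IK(KK)(K(KI))
  →1  K(KK)(K(KI))
  →2  KK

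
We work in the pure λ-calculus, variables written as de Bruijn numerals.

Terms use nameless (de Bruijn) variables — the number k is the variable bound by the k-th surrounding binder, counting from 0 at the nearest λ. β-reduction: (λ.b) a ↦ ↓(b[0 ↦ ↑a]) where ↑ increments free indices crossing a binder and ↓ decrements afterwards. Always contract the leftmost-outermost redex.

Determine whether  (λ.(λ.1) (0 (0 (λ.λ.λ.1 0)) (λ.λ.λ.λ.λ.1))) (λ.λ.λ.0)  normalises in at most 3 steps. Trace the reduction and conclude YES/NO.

Answer: YES — reaches normal form λ.λ.λ.0 in 2 ≤ 3 steps

Working:
  start: (λ.(λ.1) (0 (0 (λ.λ.λ.1 0)) (λ.λ.λ.λ.λ.1))) (λ.λ.λ.0)
  [1] (λ.λ.λ.λ.0) ((λ.λ.λ.0) ((λ.λ.λ.0) (λ.λ.λ.1 0)) (λ.λ.λ.λ.λ.1))
  [2] λ.λ.λ.0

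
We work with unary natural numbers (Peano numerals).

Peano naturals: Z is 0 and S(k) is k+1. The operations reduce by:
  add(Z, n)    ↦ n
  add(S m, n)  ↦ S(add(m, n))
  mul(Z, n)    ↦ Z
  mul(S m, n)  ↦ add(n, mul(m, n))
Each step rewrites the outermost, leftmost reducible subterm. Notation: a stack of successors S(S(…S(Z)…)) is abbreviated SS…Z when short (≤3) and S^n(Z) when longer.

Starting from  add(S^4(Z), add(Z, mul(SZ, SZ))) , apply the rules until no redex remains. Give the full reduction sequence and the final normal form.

  start: add(S^4(Z), add(Z, mul(SZ, SZ)))
  step 1: S(add(SSSZ, add(Z, mul(SZ, SZ))))
  step 2: S(S(add(SSZ, add(Z, mul(SZ, SZ)))))
  step 3: S(S(S(add(SZ, add(Z, mul(SZ, SZ))))))
  step 4: S(S(S(S(add(Z, add(Z, mul(SZ, SZ)))))))
  step 5: S(S(S(S(add(Z, mul(SZ, SZ))))))
  step 6: S(S(S(S(mul(SZ, SZ)))))
  step 7: S(S(S(S(add(SZ, mul(Z, SZ))))))
  step 8: S(S(S(S(S(add(Z, mul(Z, SZ)))))))
  step 9: S(S(S(S(S(mul(Z, SZ))))))
  step 10: S^5(Z)

Answer: normal form = S^5(Z)  (in 10 steps)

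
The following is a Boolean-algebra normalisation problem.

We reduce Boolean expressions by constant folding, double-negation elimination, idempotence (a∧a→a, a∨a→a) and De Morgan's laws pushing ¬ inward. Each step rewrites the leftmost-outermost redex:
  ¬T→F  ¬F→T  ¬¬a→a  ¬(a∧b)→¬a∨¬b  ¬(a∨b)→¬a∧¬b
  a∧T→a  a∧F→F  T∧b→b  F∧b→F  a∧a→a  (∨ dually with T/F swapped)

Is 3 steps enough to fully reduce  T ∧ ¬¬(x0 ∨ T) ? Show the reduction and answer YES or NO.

Answer: YES — reaches normal form T in 3 ≤ 3 steps

Working:
  start: T ∧ ¬¬(x0 ∨ T)
  step 1: ¬¬(x0 ∨ T)
  step 2: x0 ∨ T
  step 3: T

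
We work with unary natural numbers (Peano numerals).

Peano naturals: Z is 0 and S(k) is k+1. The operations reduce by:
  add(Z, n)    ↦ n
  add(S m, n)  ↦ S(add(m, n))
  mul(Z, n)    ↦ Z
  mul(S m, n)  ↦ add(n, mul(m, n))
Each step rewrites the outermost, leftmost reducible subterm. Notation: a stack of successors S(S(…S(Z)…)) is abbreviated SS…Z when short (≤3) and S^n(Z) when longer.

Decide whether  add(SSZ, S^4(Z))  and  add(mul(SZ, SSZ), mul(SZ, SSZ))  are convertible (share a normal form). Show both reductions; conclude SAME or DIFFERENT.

Answer: DIFFERENT — A ⇓ S^6(Z), B ⇓ S^4(Z)

Derivation:
Term A:
  start: add(SSZ, S^4(Z))
  [1] S(add(SZ, S^4(Z)))
  [2] S(S(add(Z, S^4(Z))))
  [3] S^6(Z)

Term B:
  start: add(mul(SZ, SSZ), mul(SZ, SSZ))
  [1] add(add(SSZ, mul(Z, SSZ)), mul(SZ, SSZ))
  [2] add(S(add(SZ, mul(Z, SSZ))), mul(SZ, SSZ))
  [3] S(add(add(SZ, mul(Z, SSZ)), mul(SZ, SSZ)))
  [4] S(add(S(add(Z, mul(Z, SSZ))), mul(SZ, SSZ)))
  [5] S(S(add(add(Z, mul(Z, SSZ)), mul(SZ, SSZ))))
  [6] S(S(add(mul(Z, SSZ), mul(SZ, SSZ))))
  [7] S(S(add(Z, mul(SZ, SSZ))))
  [8] S(S(mul(SZ, SSZ)))
  [9] S(S(add(SSZ, mul(Z, SSZ))))
  [10] S(S(S(add(SZ, mul(Z, SSZ)))))
  [11] S(S(S(S(add(Z, mul(Z, SSZ))))))
  [12] S(S(S(S(mul(Z, SSZ)))))
  [13] S^4(Z)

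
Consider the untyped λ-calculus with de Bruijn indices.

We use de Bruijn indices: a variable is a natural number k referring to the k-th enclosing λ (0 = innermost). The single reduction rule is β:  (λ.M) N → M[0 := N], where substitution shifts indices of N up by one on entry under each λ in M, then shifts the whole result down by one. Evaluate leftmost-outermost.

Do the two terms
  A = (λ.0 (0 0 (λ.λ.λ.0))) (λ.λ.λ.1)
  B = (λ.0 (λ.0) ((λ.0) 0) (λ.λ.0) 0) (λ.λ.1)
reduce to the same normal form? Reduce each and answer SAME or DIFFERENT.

Term A:
  start: (λ.0 (0 0 (λ.λ.λ.0))) (λ.λ.λ.1)
  step 1: (λ.λ.λ.1) ((λ.λ.λ.1) (λ.λ.λ.1) (λ.λ.λ.0))
  step 2: λ.λ.1

Term B:
  start: (λ.0 (λ.0) ((λ.0) 0) (λ.λ.0) 0) (λ.λ.1)
  step 1: (λ.λ.1) (λ.0) ((λ.0) (λ.λ.1)) (λ.λ.0) (λ.λ.1)
  step 2: (λ.λ.0) ((λ.0) (λ.λ.1)) (λ.λ.0) (λ.λ.1)
  step 3: (λ.0) (λ.λ.0) (λ.λ.1)
  step 4: (λ.λ.0) (λ.λ.1)
  step 5: λ.0

Answer: DIFFERENT — A ⇓ λ.λ.1, B ⇓ λ.0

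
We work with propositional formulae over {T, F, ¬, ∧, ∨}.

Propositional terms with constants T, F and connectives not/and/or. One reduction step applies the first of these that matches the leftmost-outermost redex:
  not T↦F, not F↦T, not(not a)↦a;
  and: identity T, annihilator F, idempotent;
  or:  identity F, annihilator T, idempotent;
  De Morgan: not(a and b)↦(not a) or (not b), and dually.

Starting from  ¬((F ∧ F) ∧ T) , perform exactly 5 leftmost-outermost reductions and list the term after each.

Answer: after 5 steps: T

Reduction:
  start: ¬((F ∧ F) ∧ T)
  step 1: ¬(F ∧ F) ∨ ¬T
  step 2: (¬F ∨ ¬F) ∨ ¬T
  step 3: ¬F ∨ ¬T
  step 4: T ∨ ¬T
  step 5: T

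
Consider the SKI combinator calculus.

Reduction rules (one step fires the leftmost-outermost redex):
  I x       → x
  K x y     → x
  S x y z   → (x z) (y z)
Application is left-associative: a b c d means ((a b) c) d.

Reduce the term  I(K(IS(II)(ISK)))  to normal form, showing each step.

  start: I(K(IS(II)(ISK)))
  →1  K(IS(II)(ISK))
  →2  K(S(II)(ISK))
  →3  K(SI(ISK))
  →4  K(SI(SK))

Answer: normal form = K(SI(SK))  (in 4 steps)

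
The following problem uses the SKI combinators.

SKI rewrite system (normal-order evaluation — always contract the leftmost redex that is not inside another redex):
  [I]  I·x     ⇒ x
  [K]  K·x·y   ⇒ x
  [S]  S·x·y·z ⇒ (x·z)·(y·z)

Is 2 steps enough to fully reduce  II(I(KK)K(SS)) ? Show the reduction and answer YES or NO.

Answer: NO — after 2 steps the term is I(KK)K(SS), not yet normal

Derivation:
  start: II(I(KK)K(SS))
  →1  I(I(KK)K(SS))
  →2  I(KK)K(SS)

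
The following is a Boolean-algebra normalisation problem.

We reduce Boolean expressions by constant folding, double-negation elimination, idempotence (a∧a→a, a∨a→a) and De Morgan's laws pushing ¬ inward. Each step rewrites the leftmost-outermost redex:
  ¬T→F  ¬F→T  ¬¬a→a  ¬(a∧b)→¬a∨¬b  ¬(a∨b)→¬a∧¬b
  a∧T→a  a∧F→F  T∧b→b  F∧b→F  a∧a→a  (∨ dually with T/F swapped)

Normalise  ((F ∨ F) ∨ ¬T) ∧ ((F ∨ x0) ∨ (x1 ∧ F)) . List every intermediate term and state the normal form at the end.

  start: ((F ∨ F) ∨ ¬T) ∧ ((F ∨ x0) ∨ (x1 ∧ F))
  [1] (F ∨ ¬T) ∧ ((F ∨ x0) ∨ (x1 ∧ F))
  [2] ¬T ∧ ((F ∨ x0) ∨ (x1 ∧ F))
  [3] F ∧ ((F ∨ x0) ∨ (x1 ∧ F))
  [4] F

Answer: normal form = F  (in 4 steps)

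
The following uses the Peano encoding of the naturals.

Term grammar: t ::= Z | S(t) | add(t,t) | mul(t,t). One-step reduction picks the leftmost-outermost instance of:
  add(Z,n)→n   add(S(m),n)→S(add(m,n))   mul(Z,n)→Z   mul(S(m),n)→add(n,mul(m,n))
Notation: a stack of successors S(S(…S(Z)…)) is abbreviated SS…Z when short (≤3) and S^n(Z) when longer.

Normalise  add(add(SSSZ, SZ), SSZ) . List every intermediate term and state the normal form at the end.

Answer: normal form = S^6(Z)  (in 9 steps)

Working:
  start: add(add(SSSZ, SZ), SSZ)
  step 1: add(S(add(SSZ, SZ)), SSZ)
  step 2: S(add(add(SSZ, SZ), SSZ))
  step 3: S(add(S(add(SZ, SZ)), SSZ))
  step 4: S(S(add(add(SZ, SZ), SSZ)))
  step 5: S(S(add(S(add(Z, SZ)), SSZ)))
  step 6: S(S(S(add(add(Z, SZ), SSZ))))
  step 7: S(S(S(add(SZ, SSZ))))
  step 8: S(S(S(S(add(Z, SSZ)))))
  step 9: S^6(Z)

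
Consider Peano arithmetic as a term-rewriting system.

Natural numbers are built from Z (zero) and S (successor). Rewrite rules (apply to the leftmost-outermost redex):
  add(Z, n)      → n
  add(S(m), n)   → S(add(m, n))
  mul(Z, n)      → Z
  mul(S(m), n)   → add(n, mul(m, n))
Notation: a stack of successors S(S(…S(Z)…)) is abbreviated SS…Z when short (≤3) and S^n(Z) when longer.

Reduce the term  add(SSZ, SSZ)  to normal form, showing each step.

  start: add(SSZ, SSZ)
  step 1: S(add(SZ, SSZ))
  step 2: S(S(add(Z, SSZ)))
  step 3: S^4(Z)

Answer: normal form = S^4(Z)  (in 3 steps)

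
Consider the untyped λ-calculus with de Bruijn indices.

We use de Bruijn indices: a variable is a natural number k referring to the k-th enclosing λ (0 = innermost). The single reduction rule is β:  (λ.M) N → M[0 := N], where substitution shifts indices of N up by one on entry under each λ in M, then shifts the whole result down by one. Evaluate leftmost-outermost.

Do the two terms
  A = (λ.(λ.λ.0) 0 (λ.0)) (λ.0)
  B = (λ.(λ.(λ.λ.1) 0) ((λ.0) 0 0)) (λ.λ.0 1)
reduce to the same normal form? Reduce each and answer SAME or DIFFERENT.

Term A:
  start: (λ.(λ.λ.0) 0 (λ.0)) (λ.0)
  →1  (λ.λ.0) (λ.0) (λ.0)
  →2  (λ.0) (λ.0)
  →3  λ.0

Term B:
  start: (λ.(λ.(λ.λ.1) 0) ((λ.0) 0 0)) (λ.λ.0 1)
  →1  (λ.(λ.λ.1) 0) ((λ.0) (λ.λ.0 1) (λ.λ.0 1))
  →2  (λ.λ.1) ((λ.0) (λ.λ.0 1) (λ.λ.0 1))
  →3  λ.(λ.0) (λ.λ.0 1) (λ.λ.0 1)
  →4  λ.(λ.λ.0 1) (λ.λ.0 1)
  →5  λ.λ.0 (λ.λ.0 1)

Answer: DIFFERENT — A ⇓ λ.0, B ⇓ λ.λ.0 (λ.λ.0 1)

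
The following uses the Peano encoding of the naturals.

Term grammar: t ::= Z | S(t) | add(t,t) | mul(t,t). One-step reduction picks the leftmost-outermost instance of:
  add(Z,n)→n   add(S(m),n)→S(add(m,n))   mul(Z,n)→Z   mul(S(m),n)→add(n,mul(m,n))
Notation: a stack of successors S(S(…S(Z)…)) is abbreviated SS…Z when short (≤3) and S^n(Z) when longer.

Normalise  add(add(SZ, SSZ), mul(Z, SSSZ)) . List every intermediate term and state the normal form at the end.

  start: add(add(SZ, SSZ), mul(Z, SSSZ))
  step 1: add(S(add(Z, SSZ)), mul(Z, SSSZ))
  step 2: S(add(add(Z, SSZ), mul(Z, SSSZ)))
  step 3: S(add(SSZ, mul(Z, SSSZ)))
  step 4: S(S(add(SZ, mul(Z, SSSZ))))
  step 5: S(S(S(add(Z, mul(Z, SSSZ)))))
  step 6: S(S(S(mul(Z, SSSZ))))
  step 7: SSSZ

Answer: normal form = SSSZ  (in 7 steps)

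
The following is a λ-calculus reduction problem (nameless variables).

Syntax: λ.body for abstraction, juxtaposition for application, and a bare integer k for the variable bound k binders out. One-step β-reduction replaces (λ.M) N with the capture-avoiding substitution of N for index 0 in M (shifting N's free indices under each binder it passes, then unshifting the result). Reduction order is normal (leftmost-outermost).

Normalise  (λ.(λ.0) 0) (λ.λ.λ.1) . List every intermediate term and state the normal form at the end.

Answer: normal form = λ.λ.λ.1  (in 2 steps)

Reduction:
  start: (λ.(λ.0) 0) (λ.λ.λ.1)
  [1] (λ.0) (λ.λ.λ.1)
  [2] λ.λ.λ.1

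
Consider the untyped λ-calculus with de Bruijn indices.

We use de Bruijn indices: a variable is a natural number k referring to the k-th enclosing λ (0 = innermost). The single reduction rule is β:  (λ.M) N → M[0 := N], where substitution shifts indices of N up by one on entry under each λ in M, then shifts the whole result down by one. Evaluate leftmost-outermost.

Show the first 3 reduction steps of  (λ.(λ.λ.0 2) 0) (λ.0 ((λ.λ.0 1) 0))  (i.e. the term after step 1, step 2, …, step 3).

  start: (λ.(λ.λ.0 2) 0) (λ.0 ((λ.λ.0 1) 0))
  [1] (λ.λ.0 (λ.0 ((λ.λ.0 1) 0))) (λ.0 ((λ.λ.0 1) 0))
  [2] λ.0 (λ.0 ((λ.λ.0 1) 0))
  [3] λ.0 (λ.0 (λ.0 1))

Answer: after 3 steps: λ.0 (λ.0 (λ.0 1))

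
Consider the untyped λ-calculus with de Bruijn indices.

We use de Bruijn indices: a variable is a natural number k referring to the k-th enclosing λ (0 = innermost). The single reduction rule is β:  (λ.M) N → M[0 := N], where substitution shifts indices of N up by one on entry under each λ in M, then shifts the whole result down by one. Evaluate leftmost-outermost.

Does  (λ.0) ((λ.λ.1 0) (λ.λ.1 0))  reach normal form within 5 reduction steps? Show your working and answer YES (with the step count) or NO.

Answer: YES — reaches normal form λ.λ.1 0 in 3 ≤ 5 steps

Working:
  start: (λ.0) ((λ.λ.1 0) (λ.λ.1 0))
  step 1: (λ.λ.1 0) (λ.λ.1 0)
  step 2: λ.(λ.λ.1 0) 0
  step 3: λ.λ.1 0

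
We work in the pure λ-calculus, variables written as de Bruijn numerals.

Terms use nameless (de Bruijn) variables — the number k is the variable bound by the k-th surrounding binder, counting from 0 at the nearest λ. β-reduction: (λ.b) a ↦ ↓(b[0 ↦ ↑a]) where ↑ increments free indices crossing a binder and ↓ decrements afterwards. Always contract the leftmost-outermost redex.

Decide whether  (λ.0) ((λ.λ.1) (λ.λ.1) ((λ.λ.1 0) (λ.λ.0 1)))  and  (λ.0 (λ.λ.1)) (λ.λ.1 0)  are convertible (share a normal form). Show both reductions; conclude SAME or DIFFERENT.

Answer: SAME — A ⇓ λ.λ.1, B ⇓ λ.λ.1

Derivation:
Term A:
  start: (λ.0) ((λ.λ.1) (λ.λ.1) ((λ.λ.1 0) (λ.λ.0 1)))
  →1  (λ.λ.1) (λ.λ.1) ((λ.λ.1 0) (λ.λ.0 1))
  →2  (λ.λ.λ.1) ((λ.λ.1 0) (λ.λ.0 1))
  →3  λ.λ.1

Term B:
  start: (λ.0 (λ.λ.1)) (λ.λ.1 0)
  →1  (λ.λ.1 0) (λ.λ.1)
  →2  λ.(λ.λ.1) 0
  →3  λ.λ.1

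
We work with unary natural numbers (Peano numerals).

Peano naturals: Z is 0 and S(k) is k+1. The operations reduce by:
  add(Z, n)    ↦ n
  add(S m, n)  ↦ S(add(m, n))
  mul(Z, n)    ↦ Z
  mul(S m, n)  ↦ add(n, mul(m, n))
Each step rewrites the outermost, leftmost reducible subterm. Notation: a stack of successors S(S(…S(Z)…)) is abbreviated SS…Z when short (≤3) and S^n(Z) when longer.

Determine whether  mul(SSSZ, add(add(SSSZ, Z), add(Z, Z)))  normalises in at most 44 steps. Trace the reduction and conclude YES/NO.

  start: mul(SSSZ, add(add(SSSZ, Z), add(Z, Z)))
  →1  add(add(add(SSSZ, Z), add(Z, Z)), mul(SSZ, add(add(SSSZ, Z), add(Z, Z))))
  →2  add(add(S(add(SSZ, Z)), add(Z, Z)), mul(SSZ, add(add(SSSZ, Z), add(Z, Z))))
  →3  add(S(add(add(SSZ, Z), add(Z, Z))), mul(SSZ, add(add(SSSZ, Z), add(Z, Z))))
  →4  S(add(add(add(SSZ, Z), add(Z, Z)), mul(SSZ, add(add(SSSZ, Z), add(Z, Z)))))
  →5  S(add(add(S(add(SZ, Z)), add(Z, Z)), mul(SSZ, add(add(SSSZ, Z), add(Z, Z)))))
  →6  S(add(S(add(add(SZ, Z), add(Z, Z))), mul(SSZ, add(add(SSSZ, Z), add(Z, Z)))))
  →7  S(S(add(add(add(SZ, Z), add(Z, Z)), mul(SSZ, add(add(SSSZ, Z), add(Z, Z))))))
  →8  S(S(add(add(S(add(Z, Z)), add(Z, Z)), mul(SSZ, add(add(SSSZ, Z), add(Z, Z))))))
  →9  S(S(add(S(add(add(Z, Z), add(Z, Z))), mul(SSZ, add(add(SSSZ, Z), add(Z, Z))))))
  →10  S(S(S(add(add(add(Z, Z), add(Z, Z)), mul(SSZ, add(add(SSSZ, Z), add(Z, Z)))))))
  →11  S(S(S(add(add(Z, add(Z, Z)), mul(SSZ, add(add(SSSZ, Z), add(Z, Z)))))))
  →12  S(S(S(add(add(Z, Z), mul(SSZ, add(add(SSSZ, Z), add(Z, Z)))))))
  →13  S(S(S(add(Z, mul(SSZ, add(add(SSSZ, Z), add(Z, Z)))))))
  →14  S(S(S(mul(SSZ, add(add(SSSZ, Z), add(Z, Z))))))
  →15  S(S(S(add(add(add(SSSZ, Z), add(Z, Z)), mul(SZ, add(add(SSSZ, Z), add(Z, Z)))))))
  →16  S(S(S(add(add(S(add(SSZ, Z)), add(Z, Z)), mul(SZ, add(add(SSSZ, Z), add(Z, Z)))))))
  →17  S(S(S(add(S(add(add(SSZ, Z), add(Z, Z))), mul(SZ, add(add(SSSZ, Z), add(Z, Z)))))))
  →18  S(S(S(S(add(add(add(SSZ, Z), add(Z, Z)), mul(SZ, add(add(SSSZ, Z), add(Z, Z))))))))
  →19  S(S(S(S(add(add(S(add(SZ, Z)), add(Z, Z)), mul(SZ, add(add(SSSZ, Z), add(Z, Z))))))))
  →20  S(S(S(S(add(S(add(add(SZ, Z), add(Z, Z))), mul(SZ, add(add(SSSZ, Z), add(Z, Z))))))))
  →21  S(S(S(S(S(add(add(add(SZ, Z), add(Z, Z)), mul(SZ, add(add(SSSZ, Z), add(Z, Z)))))))))
  →22  S(S(S(S(S(add(add(S(add(Z, Z)), add(Z, Z)), mul(SZ, add(add(SSSZ, Z), add(Z, Z)))))))))
  →23  S(S(S(S(S(add(S(add(add(Z, Z), add(Z, Z))), mul(SZ, add(add(SSSZ, Z), add(Z, Z)))))))))
  →24  S(S(S(S(S(S(add(add(add(Z, Z), add(Z, Z)), mul(SZ, add(add(SSSZ, Z), add(Z, Z))))))))))
  →25  S(S(S(S(S(S(add(add(Z, add(Z, Z)), mul(SZ, add(add(SSSZ, Z), add(Z, Z))))))))))
  →26  S(S(S(S(S(S(add(add(Z, Z), mul(SZ, add(add(SSSZ, Z), add(Z, Z))))))))))
  →27  S(S(S(S(S(S(add(Z, mul(SZ, add(add(SSSZ, Z), add(Z, Z))))))))))
  →28  S(S(S(S(S(S(mul(SZ, add(add(SSSZ, Z), add(Z, Z)))))))))
  →29  S(S(S(S(S(S(add(add(add(SSSZ, Z), add(Z, Z)), mul(Z, add(add(SSSZ, Z), add(Z, Z))))))))))
  →30  S(S(S(S(S(S(add(add(S(add(SSZ, Z)), add(Z, Z)), mul(Z, add(add(SSSZ, Z), add(Z, Z))))))))))
  →31  S(S(S(S(S(S(add(S(add(add(SSZ, Z), add(Z, Z))), mul(Z, add(add(SSSZ, Z), add(Z, Z))))))))))
  →32  S(S(S(S(S(S(S(add(add(add(SSZ, Z), add(Z, Z)), mul(Z, add(add(SSSZ, Z), add(Z, Z)))))))))))
  →33  S(S(S(S(S(S(S(add(add(S(add(SZ, Z)), add(Z, Z)), mul(Z, add(add(SSSZ, Z), add(Z, Z)))))))))))
  →34  S(S(S(S(S(S(S(add(S(add(add(SZ, Z), add(Z, Z))), mul(Z, add(add(SSSZ, Z), add(Z, Z)))))))))))
  →35  S(S(S(S(S(S(S(S(add(add(add(SZ, Z), add(Z, Z)), mul(Z, add(add(SSSZ, Z), add(Z, Z))))))))))))
  →36  S(S(S(S(S(S(S(S(add(add(S(add(Z, Z)), add(Z, Z)), mul(Z, add(add(SSSZ, Z), add(Z, Z))))))))))))
  →37  S(S(S(S(S(S(S(S(add(S(add(add(Z, Z), add(Z, Z))), mul(Z, add(add(SSSZ, Z), add(Z, Z))))))))))))
  →38  S(S(S(S(S(S(S(S(S(add(add(add(Z, Z), add(Z, Z)), mul(Z, add(add(SSSZ, Z), add(Z, Z)))))))))))))
  →39  S(S(S(S(S(S(S(S(S(add(add(Z, add(Z, Z)), mul(Z, add(add(SSSZ, Z), add(Z, Z)))))))))))))
  →40  S(S(S(S(S(S(S(S(S(add(add(Z, Z), mul(Z, add(add(SSSZ, Z), add(Z, Z)))))))))))))
  →41  S(S(S(S(S(S(S(S(S(add(Z, mul(Z, add(add(SSSZ, Z), add(Z, Z)))))))))))))
  →42  S(S(S(S(S(S(S(S(S(mul(Z, add(add(SSSZ, Z), add(Z, Z))))))))))))
  →43  S^9(Z)

Answer: YES — reaches normal form S^9(Z) in 43 ≤ 44 steps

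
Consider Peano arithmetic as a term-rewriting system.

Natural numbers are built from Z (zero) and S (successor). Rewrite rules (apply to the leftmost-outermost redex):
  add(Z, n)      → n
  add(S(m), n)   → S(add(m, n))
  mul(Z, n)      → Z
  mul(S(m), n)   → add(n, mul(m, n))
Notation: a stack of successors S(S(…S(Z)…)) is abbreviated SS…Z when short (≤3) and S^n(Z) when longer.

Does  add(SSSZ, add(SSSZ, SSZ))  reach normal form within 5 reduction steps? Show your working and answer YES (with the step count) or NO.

Answer: NO — after 5 steps the term is S(S(S(S(add(SSZ, SSZ))))), not yet normal

Working:
  start: add(SSSZ, add(SSSZ, SSZ))
  →1  S(add(SSZ, add(SSSZ, SSZ)))
  →2  S(S(add(SZ, add(SSSZ, SSZ))))
  →3  S(S(S(add(Z, add(SSSZ, SSZ)))))
  →4  S(S(S(add(SSSZ, SSZ))))
  →5  S(S(S(S(add(SSZ, SSZ)))))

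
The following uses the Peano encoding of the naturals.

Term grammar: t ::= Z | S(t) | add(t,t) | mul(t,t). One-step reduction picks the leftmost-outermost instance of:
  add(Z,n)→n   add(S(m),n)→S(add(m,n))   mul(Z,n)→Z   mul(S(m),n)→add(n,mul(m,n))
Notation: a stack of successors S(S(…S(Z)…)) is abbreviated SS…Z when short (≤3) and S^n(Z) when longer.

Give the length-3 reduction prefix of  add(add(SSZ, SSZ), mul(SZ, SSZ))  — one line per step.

  start: add(add(SSZ, SSZ), mul(SZ, SSZ))
  →1  add(S(add(SZ, SSZ)), mul(SZ, SSZ))
  →2  S(add(add(SZ, SSZ), mul(SZ, SSZ)))
  →3  S(add(S(add(Z, SSZ)), mul(SZ, SSZ)))

Answer: after 3 steps: S(add(S(add(Z, SSZ)), mul(SZ, SSZ)))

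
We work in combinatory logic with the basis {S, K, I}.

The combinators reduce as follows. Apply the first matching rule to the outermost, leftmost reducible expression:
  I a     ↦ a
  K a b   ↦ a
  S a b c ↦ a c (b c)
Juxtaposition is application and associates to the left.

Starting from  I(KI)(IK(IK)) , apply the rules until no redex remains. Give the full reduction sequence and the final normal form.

  start: I(KI)(IK(IK))
  [1] KI(IK(IK))
  [2] I

Answer: normal form = I  (in 2 steps)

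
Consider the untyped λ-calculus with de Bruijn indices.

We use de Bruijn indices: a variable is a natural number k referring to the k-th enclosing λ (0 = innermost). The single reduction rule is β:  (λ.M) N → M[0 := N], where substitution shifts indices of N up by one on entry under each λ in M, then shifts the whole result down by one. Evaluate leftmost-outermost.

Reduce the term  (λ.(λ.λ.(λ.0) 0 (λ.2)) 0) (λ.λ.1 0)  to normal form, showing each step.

Answer: normal form = λ.0 (λ.λ.λ.1 0)  (in 3 steps)

Reduction:
  start: (λ.(λ.λ.(λ.0) 0 (λ.2)) 0) (λ.λ.1 0)
  step 1: (λ.λ.(λ.0) 0 (λ.2)) (λ.λ.1 0)
  step 2: λ.(λ.0) 0 (λ.λ.λ.1 0)
  step 3: λ.0 (λ.λ.λ.1 0)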